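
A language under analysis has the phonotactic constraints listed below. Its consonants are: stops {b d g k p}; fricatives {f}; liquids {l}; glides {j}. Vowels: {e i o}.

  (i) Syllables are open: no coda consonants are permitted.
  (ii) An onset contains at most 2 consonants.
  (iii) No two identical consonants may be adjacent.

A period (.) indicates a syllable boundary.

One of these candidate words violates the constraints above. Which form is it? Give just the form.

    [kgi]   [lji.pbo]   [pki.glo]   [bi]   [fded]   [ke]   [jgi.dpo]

[fded]

[kgi] — σ1 onset /kg/ (2C), coda /∅/ ok → phonotactically legal
[lji.pbo] — σ1 onset /lj/ (2C), coda /∅/ ok; σ2 onset /pb/ (2C), coda /∅/ ok → phonotactically legal
[pki.glo] — σ1 onset /pk/ (2C), coda /∅/ ok; σ2 onset /gl/ (2C), coda /∅/ ok → phonotactically legal
[bi] — σ1 onset /b/, coda /∅/ ok → phonotactically legal
[fded] — violates constraint (i): syllable 1 coda /d/ has 1 consonant (> 0) → phonotactically illegal
[ke] — σ1 onset /k/, coda /∅/ ok → phonotactically legal
[jgi.dpo] — σ1 onset /jg/ (2C), coda /∅/ ok; σ2 onset /dp/ (2C), coda /∅/ ok → phonotactically legal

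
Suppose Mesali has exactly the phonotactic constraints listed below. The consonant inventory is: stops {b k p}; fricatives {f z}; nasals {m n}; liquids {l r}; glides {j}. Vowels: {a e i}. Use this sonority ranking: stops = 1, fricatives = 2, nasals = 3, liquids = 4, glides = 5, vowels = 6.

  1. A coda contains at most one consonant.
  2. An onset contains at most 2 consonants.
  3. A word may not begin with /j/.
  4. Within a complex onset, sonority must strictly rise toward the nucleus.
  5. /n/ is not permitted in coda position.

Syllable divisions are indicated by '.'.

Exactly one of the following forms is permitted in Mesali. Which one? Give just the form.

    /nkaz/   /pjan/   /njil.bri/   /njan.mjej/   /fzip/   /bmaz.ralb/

/njil.bri/

/nkaz/ — violates constraint 4: syllable 1 onset /nk/: /n/ (nasal, 3) → /k/ (stop, 1) does not rise → not permitted
/pjan/ — violates constraint 5: syllable 1 coda contains /n/ → not permitted
/njil.bri/ — σ1 onset /nj/ (3→5 rises), coda /l/ ok; σ2 onset /br/ (1→4 rises), coda /∅/ ok → permitted
/njan.mjej/ — violates constraint 5: syllable 1 coda contains /n/ → not permitted
/fzip/ — violates constraint 4: syllable 1 onset /fz/: /f/ (fricative, 2) → /z/ (fricative, 2) does not rise → not permitted
/bmaz.ralb/ — violates constraint 1: syllable 2 coda /lb/ has 2 consonants (> 1) → not permitted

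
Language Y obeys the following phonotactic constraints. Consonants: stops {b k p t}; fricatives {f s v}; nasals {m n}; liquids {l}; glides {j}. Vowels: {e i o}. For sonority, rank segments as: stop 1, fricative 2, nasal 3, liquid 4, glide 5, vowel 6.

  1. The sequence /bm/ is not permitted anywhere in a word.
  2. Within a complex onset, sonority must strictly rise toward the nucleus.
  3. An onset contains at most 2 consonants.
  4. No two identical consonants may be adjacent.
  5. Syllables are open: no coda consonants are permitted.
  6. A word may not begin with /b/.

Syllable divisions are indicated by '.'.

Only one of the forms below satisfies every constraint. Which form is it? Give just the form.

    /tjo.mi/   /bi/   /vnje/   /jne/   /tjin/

/tjo.mi/ — σ1 onset /tj/ (1→5 rises), coda /∅/ ok; σ2 onset /m/, coda /∅/ ok → licit
/bi/ — violates constraint 6: word begins with /b/ → illicit
/vnje/ — violates constraint 3: syllable 1 onset /vnj/ has 3 consonants (> 2) → illicit
/jne/ — violates constraint 2: syllable 1 onset /jn/: /j/ (glide, 5) → /n/ (nasal, 3) does not rise → illicit
/tjin/ — violates constraint 5: syllable 1 coda /n/ has 1 consonant (> 0) → illicit

/tjo.mi/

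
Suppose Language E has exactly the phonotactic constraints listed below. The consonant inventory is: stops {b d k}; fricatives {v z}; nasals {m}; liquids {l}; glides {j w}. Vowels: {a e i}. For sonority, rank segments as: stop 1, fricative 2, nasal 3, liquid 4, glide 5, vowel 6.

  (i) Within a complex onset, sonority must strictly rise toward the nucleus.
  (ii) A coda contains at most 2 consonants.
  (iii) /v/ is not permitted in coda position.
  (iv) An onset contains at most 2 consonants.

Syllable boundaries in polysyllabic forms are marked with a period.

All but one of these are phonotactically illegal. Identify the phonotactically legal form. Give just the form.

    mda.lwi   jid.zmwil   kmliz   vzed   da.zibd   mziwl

da.zibd

mda.lwi — violates constraint (i): syllable 1 onset /md/: /m/ (nasal, 3) → /d/ (stop, 1) does not rise → phonotactically illegal
jid.zmwil — violates constraint (iv): syllable 2 onset /zmw/ has 3 consonants (> 2) → phonotactically illegal
kmliz — violates constraint (iv): syllable 1 onset /kml/ has 3 consonants (> 2) → phonotactically illegal
vzed — violates constraint (i): syllable 1 onset /vz/: /v/ (fricative, 2) → /z/ (fricative, 2) does not rise → phonotactically illegal
da.zibd — σ1 onset /d/, coda /∅/ ok; σ2 onset /z/, coda /bd/ (2C) ok → phonotactically legal
mziwl — violates constraint (i): syllable 1 onset /mz/: /m/ (nasal, 3) → /z/ (fricative, 2) does not rise → phonotactically illegal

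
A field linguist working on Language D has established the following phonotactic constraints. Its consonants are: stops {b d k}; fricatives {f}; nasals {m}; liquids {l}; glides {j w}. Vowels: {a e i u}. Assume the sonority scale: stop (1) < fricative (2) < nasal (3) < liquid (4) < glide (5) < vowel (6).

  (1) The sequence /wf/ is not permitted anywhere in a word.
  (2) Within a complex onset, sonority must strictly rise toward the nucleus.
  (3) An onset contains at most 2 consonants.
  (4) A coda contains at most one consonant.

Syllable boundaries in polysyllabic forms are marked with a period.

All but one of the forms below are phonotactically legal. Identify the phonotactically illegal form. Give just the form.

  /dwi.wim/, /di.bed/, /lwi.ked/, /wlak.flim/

/wlak.flim/

/dwi.wim/ — σ1 onset /dw/ (1→5 rises), coda /∅/ ok; σ2 onset /w/, coda /m/ ok → phonotactically legal
/di.bed/ — σ1 onset /d/, coda /∅/ ok; σ2 onset /b/, coda /d/ ok → phonotactically legal
/lwi.ked/ — σ1 onset /lw/ (4→5 rises), coda /∅/ ok; σ2 onset /k/, coda /d/ ok → phonotactically legal
/wlak.flim/ — violates constraint 2: syllable 1 onset /wl/: /w/ (glide, 5) → /l/ (liquid, 4) does not rise → phonotactically illegal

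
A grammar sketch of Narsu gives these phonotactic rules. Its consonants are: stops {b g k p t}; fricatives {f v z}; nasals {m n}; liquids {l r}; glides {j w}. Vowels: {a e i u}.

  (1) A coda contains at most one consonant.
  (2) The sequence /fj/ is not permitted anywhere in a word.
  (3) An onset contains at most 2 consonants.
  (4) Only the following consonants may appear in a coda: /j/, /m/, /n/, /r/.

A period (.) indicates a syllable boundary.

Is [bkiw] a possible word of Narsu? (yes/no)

[bkiw] — violates constraint 4: syllable 1 coda contains /w/, which is not a licensed coda consonant → ill-formed

no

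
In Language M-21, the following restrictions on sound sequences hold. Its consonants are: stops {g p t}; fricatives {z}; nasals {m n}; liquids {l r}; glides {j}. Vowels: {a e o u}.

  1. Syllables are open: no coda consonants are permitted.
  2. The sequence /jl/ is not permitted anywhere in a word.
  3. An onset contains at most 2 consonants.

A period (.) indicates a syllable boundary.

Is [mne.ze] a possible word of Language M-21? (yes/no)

yes

[mne.ze] — σ1 onset /mn/ (2C), coda /∅/ ok; σ2 onset /z/, coda /∅/ ok → well-formed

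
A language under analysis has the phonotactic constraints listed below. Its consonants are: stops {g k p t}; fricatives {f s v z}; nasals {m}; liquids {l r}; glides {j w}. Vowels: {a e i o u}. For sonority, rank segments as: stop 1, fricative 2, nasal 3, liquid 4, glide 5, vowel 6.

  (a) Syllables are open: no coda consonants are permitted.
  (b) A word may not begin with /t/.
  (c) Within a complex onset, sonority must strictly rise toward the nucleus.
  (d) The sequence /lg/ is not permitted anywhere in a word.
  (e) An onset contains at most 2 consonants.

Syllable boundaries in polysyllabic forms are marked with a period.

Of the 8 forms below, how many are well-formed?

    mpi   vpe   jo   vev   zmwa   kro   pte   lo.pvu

3

mpi — violates constraint (c): syllable 1 onset /mp/: /m/ (nasal, 3) → /p/ (stop, 1) does not rise → ill-formed
vpe — violates constraint (c): syllable 1 onset /vp/: /v/ (fricative, 2) → /p/ (stop, 1) does not rise → ill-formed
jo — σ1 onset /j/, coda /∅/ ok → well-formed
vev — violates constraint (a): syllable 1 coda /v/ has 1 consonant (> 0) → ill-formed
zmwa — violates constraint (e): syllable 1 onset /zmw/ has 3 consonants (> 2) → ill-formed
kro — σ1 onset /kr/ (1→4 rises), coda /∅/ ok → well-formed
pte — violates constraint (c): syllable 1 onset /pt/: /p/ (stop, 1) → /t/ (stop, 1) does not rise → ill-formed
lo.pvu — σ1 onset /l/, coda /∅/ ok; σ2 onset /pv/ (1→2 rises), coda /∅/ ok → well-formed
Well-formed: jo, kro, lo.pvu → 3.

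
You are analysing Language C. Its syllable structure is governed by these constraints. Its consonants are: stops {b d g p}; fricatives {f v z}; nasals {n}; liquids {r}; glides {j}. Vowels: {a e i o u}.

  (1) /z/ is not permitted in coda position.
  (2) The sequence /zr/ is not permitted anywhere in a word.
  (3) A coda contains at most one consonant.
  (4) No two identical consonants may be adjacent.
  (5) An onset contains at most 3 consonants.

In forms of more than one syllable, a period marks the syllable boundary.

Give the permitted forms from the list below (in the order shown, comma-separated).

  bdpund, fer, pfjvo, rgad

bdpund — violates constraint 3: syllable 1 coda /nd/ has 2 consonants (> 1) → not permitted
fer — σ1 onset /f/, coda /r/ ok → permitted
pfjvo — violates constraint 5: syllable 1 onset /pfjv/ has 4 consonants (> 3) → not permitted
rgad — σ1 onset /rg/ (2C), coda /d/ ok → permitted

fer, rgad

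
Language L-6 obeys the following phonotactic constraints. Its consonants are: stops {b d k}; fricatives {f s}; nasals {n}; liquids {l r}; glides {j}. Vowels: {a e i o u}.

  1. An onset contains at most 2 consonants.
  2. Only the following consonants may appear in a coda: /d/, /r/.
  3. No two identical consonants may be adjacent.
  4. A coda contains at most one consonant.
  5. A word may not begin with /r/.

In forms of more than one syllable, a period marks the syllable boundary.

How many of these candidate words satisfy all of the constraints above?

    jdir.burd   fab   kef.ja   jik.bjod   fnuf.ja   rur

jdir.burd — violates constraint 4: syllable 2 coda /rd/ has 2 consonants (> 1) → not permitted
fab — violates constraint 2: syllable 1 coda contains /b/, which is not a licensed coda consonant → not permitted
kef.ja — violates constraint 2: syllable 1 coda contains /f/, which is not a licensed coda consonant → not permitted
jik.bjod — violates constraint 2: syllable 1 coda contains /k/, which is not a licensed coda consonant → not permitted
fnuf.ja — violates constraint 2: syllable 1 coda contains /f/, which is not a licensed coda consonant → not permitted
rur — violates constraint 5: word begins with /r/ → not permitted
No form is permitted → 0.

0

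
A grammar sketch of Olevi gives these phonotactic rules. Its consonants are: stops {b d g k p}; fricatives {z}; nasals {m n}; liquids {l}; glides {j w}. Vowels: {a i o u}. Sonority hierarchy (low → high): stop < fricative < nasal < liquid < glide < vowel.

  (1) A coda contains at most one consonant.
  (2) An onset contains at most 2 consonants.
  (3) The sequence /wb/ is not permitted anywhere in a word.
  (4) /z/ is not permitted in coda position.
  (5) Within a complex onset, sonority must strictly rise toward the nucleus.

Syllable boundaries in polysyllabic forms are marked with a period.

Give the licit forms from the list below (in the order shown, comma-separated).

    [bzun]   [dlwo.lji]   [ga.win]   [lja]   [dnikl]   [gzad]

[bzun] — σ1 onset /bz/ (1→2 rises), coda /n/ ok → licit
[dlwo.lji] — violates constraint 2: syllable 1 onset /dlw/ has 3 consonants (> 2) → illicit
[ga.win] — σ1 onset /g/, coda /∅/ ok; σ2 onset /w/, coda /n/ ok → licit
[lja] — σ1 onset /lj/ (4→5 rises), coda /∅/ ok → licit
[dnikl] — violates constraint 1: syllable 1 coda /kl/ has 2 consonants (> 1) → illicit
[gzad] — σ1 onset /gz/ (1→2 rises), coda /d/ ok → licit

[bzun], [ga.win], [lja], [gzad]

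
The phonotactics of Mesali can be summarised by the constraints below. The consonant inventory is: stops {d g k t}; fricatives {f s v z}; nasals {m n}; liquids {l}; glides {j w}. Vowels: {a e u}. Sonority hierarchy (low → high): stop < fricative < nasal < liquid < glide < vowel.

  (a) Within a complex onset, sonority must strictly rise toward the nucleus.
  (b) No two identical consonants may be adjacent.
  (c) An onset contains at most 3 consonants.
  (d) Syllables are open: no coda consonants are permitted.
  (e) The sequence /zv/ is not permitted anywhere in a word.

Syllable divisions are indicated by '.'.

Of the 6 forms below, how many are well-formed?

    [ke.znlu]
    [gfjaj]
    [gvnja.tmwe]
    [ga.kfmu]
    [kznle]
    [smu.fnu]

[ke.znlu] — σ1 onset /k/, coda /∅/ ok; σ2 onset /znl/ (2→3→4 rises), coda /∅/ ok → well-formed
[gfjaj] — violates constraint (d): syllable 1 coda /j/ has 1 consonant (> 0) → ill-formed
[gvnja.tmwe] — violates constraint (c): syllable 1 onset /gvnj/ has 4 consonants (> 3) → ill-formed
[ga.kfmu] — σ1 onset /g/, coda /∅/ ok; σ2 onset /kfm/ (1→2→3 rises), coda /∅/ ok → well-formed
[kznle] — violates constraint (c): syllable 1 onset /kznl/ has 4 consonants (> 3) → ill-formed
[smu.fnu] — σ1 onset /sm/ (2→3 rises), coda /∅/ ok; σ2 onset /fn/ (2→3 rises), coda /∅/ ok → well-formed
Well-formed: [ke.znlu], [ga.kfmu], [smu.fnu] → 3.

3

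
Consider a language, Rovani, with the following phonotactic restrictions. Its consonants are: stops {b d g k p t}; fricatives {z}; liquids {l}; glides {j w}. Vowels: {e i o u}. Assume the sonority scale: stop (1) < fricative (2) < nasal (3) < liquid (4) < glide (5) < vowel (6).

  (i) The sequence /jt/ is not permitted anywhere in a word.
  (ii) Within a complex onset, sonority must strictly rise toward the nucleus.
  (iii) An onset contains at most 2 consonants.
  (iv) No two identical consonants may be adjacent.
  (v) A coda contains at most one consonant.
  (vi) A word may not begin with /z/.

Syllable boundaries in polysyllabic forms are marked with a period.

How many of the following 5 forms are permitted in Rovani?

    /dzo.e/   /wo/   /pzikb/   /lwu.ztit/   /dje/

/dzo.e/ — σ1 onset /dz/ (1→2 rises), coda /∅/ ok; σ2 onset /∅/, coda /∅/ ok → permitted
/wo/ — σ1 onset /w/, coda /∅/ ok → permitted
/pzikb/ — violates constraint (v): syllable 1 coda /kb/ has 2 consonants (> 1) → not permitted
/lwu.ztit/ — violates constraint (ii): syllable 2 onset /zt/: /z/ (fricative, 2) → /t/ (stop, 1) does not rise → not permitted
/dje/ — σ1 onset /dj/ (1→5 rises), coda /∅/ ok → permitted
Permitted: /dzo.e/, /wo/, /dje/ → 3.

3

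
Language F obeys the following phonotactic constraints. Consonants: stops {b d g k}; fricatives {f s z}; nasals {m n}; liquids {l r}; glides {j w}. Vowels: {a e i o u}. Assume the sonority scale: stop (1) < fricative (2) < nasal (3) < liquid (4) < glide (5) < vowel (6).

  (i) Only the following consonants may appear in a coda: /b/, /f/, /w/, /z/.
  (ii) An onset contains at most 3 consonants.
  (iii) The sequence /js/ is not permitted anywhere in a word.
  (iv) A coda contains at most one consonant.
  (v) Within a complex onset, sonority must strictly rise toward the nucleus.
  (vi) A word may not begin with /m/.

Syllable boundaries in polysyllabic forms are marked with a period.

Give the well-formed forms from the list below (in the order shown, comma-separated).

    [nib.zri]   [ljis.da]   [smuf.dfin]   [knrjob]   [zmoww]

[nib.zri]

[nib.zri] — σ1 onset /n/, coda /b/ ok; σ2 onset /zr/ (2→4 rises), coda /∅/ ok → well-formed
[ljis.da] — violates constraint (i): syllable 1 coda contains /s/, which is not a licensed coda consonant → ill-formed
[smuf.dfin] — violates constraint (i): syllable 2 coda contains /n/, which is not a licensed coda consonant → ill-formed
[knrjob] — violates constraint (ii): syllable 1 onset /knrj/ has 4 consonants (> 3) → ill-formed
[zmoww] — violates constraint (iv): syllable 1 coda /ww/ has 2 consonants (> 1) → ill-formed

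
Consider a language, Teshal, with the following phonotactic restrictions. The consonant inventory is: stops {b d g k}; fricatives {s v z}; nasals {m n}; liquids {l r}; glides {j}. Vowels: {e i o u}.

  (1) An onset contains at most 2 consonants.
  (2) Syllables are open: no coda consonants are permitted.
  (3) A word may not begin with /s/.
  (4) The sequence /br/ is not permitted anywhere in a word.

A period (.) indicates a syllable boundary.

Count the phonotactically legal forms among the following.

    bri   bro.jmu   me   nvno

bri — violates constraint 4: contains banned sequence /br/ → phonotactically illegal
bro.jmu — violates constraint 4: contains banned sequence /br/ → phonotactically illegal
me — σ1 onset /m/, coda /∅/ ok → phonotactically legal
nvno — violates constraint 1: syllable 1 onset /nvn/ has 3 consonants (> 2) → phonotactically illegal
Phonotactically legal: me → 1.

1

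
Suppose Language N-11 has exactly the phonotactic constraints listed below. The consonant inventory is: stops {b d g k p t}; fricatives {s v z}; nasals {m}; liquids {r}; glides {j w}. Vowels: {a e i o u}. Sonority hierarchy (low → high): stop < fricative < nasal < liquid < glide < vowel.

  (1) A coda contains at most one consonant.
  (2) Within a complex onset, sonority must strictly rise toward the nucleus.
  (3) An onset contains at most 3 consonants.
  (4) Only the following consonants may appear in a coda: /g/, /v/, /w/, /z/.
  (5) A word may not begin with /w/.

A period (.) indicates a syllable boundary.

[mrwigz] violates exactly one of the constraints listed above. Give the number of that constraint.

1

[mrwigz]: syllable 1 coda /gz/ has 2 consonants (> 1).
This is a violation of constraint 1: "A coda contains at most one consonant."
The remaining constraints (2, 3, 4, 5) are satisfied.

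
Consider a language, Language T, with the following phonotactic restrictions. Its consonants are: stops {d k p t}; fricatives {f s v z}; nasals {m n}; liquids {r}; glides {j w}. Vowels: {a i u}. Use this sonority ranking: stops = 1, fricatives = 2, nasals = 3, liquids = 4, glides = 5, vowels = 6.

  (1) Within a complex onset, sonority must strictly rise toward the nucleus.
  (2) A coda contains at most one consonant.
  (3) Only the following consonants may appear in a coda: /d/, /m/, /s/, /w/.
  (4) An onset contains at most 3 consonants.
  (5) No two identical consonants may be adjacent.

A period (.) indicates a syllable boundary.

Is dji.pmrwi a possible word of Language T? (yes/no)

dji.pmrwi — violates constraint 4: syllable 2 onset /pmrw/ has 4 consonants (> 3) → illicit

no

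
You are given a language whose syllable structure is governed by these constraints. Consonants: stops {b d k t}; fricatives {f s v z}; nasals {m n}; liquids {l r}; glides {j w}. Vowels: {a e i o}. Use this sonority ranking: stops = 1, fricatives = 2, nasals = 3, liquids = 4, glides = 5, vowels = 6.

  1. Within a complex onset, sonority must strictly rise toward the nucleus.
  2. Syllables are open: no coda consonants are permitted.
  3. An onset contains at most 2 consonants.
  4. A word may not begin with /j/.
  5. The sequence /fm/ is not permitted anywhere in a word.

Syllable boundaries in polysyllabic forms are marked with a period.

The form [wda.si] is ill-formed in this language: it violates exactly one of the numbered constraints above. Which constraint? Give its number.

[wda.si]: syllable 1 onset /wd/: /w/ (glide, 5) → /d/ (stop, 1) does not rise.
This is a violation of constraint 1: "Within a complex onset, sonority must strictly rise toward the nucleus."
The remaining constraints (2, 3, 4, 5) are satisfied.

1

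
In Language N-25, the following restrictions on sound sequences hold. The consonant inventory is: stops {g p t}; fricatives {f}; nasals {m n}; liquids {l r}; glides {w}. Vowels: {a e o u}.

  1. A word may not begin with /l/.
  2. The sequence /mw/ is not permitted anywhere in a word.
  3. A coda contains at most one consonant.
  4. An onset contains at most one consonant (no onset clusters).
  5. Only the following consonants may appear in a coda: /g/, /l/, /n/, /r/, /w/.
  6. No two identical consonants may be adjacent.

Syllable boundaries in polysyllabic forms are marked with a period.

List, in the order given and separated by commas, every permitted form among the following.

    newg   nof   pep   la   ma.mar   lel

newg — violates constraint 3: syllable 1 coda /wg/ has 2 consonants (> 1) → not permitted
nof — violates constraint 5: syllable 1 coda contains /f/, which is not a licensed coda consonant → not permitted
pep — violates constraint 5: syllable 1 coda contains /p/, which is not a licensed coda consonant → not permitted
la — violates constraint 1: word begins with /l/ → not permitted
ma.mar — σ1 onset /m/, coda /∅/ ok; σ2 onset /m/, coda /r/ ok → permitted
lel — violates constraint 1: word begins with /l/ → not permitted

ma.mar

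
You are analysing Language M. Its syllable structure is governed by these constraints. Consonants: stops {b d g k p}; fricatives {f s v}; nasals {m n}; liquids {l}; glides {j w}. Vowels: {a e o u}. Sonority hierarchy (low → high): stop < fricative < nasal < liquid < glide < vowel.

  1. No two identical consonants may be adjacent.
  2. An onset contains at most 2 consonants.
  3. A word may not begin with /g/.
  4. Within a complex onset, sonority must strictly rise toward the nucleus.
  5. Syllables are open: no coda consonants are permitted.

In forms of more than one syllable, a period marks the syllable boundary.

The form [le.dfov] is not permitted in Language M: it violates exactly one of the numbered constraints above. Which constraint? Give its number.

[le.dfov]: syllable 2 coda /v/ has 1 consonant (> 0).
This is a violation of constraint 5: "Syllables are open: no coda consonants are permitted."
The remaining constraints (1, 2, 3, 4) are satisfied.

5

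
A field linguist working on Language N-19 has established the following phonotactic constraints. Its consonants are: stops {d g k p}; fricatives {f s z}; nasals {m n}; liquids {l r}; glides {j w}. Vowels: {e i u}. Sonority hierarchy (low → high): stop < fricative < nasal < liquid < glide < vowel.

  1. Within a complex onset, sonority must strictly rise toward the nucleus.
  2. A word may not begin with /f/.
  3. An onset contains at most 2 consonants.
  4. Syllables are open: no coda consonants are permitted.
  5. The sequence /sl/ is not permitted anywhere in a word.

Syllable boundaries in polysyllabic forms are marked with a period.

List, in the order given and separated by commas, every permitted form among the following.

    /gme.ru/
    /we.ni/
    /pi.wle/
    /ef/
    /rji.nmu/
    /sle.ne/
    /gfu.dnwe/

/gme.ru/ — σ1 onset /gm/ (1→3 rises), coda /∅/ ok; σ2 onset /r/, coda /∅/ ok → permitted
/we.ni/ — σ1 onset /w/, coda /∅/ ok; σ2 onset /n/, coda /∅/ ok → permitted
/pi.wle/ — violates constraint 1: syllable 2 onset /wl/: /w/ (glide, 5) → /l/ (liquid, 4) does not rise → not permitted
/ef/ — violates constraint 4: syllable 1 coda /f/ has 1 consonant (> 0) → not permitted
/rji.nmu/ — violates constraint 1: syllable 2 onset /nm/: /n/ (nasal, 3) → /m/ (nasal, 3) does not rise → not permitted
/sle.ne/ — violates constraint 5: contains banned sequence /sl/ → not permitted
/gfu.dnwe/ — violates constraint 3: syllable 2 onset /dnw/ has 3 consonants (> 2) → not permitted

/gme.ru/, /we.ni/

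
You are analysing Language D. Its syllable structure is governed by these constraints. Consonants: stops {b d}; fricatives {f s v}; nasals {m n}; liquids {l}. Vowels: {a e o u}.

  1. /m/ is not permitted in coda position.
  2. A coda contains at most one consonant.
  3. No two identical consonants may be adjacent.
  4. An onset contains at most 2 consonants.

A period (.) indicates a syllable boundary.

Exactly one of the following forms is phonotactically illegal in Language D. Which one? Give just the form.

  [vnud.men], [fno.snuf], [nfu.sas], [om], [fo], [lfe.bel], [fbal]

[vnud.men] — σ1 onset /vn/ (2C), coda /d/ ok; σ2 onset /m/, coda /n/ ok → phonotactically legal
[fno.snuf] — σ1 onset /fn/ (2C), coda /∅/ ok; σ2 onset /sn/ (2C), coda /f/ ok → phonotactically legal
[nfu.sas] — σ1 onset /nf/ (2C), coda /∅/ ok; σ2 onset /s/, coda /s/ ok → phonotactically legal
[om] — violates constraint 1: syllable 1 coda contains /m/ → phonotactically illegal
[fo] — σ1 onset /f/, coda /∅/ ok → phonotactically legal
[lfe.bel] — σ1 onset /lf/ (2C), coda /∅/ ok; σ2 onset /b/, coda /l/ ok → phonotactically legal
[fbal] — σ1 onset /fb/ (2C), coda /l/ ok → phonotactically legal

[om]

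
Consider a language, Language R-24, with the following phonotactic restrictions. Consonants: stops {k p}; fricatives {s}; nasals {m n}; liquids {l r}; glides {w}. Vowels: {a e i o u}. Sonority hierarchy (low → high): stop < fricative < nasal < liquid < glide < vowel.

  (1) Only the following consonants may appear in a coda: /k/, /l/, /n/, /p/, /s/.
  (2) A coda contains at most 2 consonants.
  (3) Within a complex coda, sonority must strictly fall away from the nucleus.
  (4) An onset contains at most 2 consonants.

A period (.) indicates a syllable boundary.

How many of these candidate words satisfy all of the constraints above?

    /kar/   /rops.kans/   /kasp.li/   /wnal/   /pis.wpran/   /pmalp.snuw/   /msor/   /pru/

/kar/ — violates constraint 1: syllable 1 coda contains /r/, which is not a licensed coda consonant → illicit
/rops.kans/ — violates constraint 3: syllable 1 coda /ps/: /p/ (stop, 1) → /s/ (fricative, 2) does not fall → illicit
/kasp.li/ — σ1 onset /k/, coda /sp/ (2→1 falls) ok; σ2 onset /l/, coda /∅/ ok → licit
/wnal/ — σ1 onset /wn/ (2C), coda /l/ ok → licit
/pis.wpran/ — violates constraint 4: syllable 2 onset /wpr/ has 3 consonants (> 2) → illicit
/pmalp.snuw/ — violates constraint 1: syllable 2 coda contains /w/, which is not a licensed coda consonant → illicit
/msor/ — violates constraint 1: syllable 1 coda contains /r/, which is not a licensed coda consonant → illicit
/pru/ — σ1 onset /pr/ (2C), coda /∅/ ok → licit
Licit: /kasp.li/, /wnal/, /pru/ → 3.

3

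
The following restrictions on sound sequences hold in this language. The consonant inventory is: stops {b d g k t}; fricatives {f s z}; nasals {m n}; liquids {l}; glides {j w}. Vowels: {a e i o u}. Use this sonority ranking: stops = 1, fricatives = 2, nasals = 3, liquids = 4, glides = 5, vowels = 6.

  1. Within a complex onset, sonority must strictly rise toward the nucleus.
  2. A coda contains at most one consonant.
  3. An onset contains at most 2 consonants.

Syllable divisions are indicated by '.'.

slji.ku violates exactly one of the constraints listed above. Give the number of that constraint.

3

slji.ku: syllable 1 onset /slj/ has 3 consonants (> 2).
This is a violation of constraint 3: "An onset contains at most 2 consonants."
The remaining constraints (1, 2) are satisfied.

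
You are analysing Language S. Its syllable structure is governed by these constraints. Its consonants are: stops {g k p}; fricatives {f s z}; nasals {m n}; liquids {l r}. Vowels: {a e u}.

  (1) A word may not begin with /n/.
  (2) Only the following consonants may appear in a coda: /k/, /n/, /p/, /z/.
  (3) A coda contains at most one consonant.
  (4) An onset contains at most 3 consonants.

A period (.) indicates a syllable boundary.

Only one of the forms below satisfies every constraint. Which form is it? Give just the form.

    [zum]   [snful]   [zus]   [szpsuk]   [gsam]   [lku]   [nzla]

[zum] — violates constraint 2: syllable 1 coda contains /m/, which is not a licensed coda consonant → not permitted
[snful] — violates constraint 2: syllable 1 coda contains /l/, which is not a licensed coda consonant → not permitted
[zus] — violates constraint 2: syllable 1 coda contains /s/, which is not a licensed coda consonant → not permitted
[szpsuk] — violates constraint 4: syllable 1 onset /szps/ has 4 consonants (> 3) → not permitted
[gsam] — violates constraint 2: syllable 1 coda contains /m/, which is not a licensed coda consonant → not permitted
[lku] — σ1 onset /lk/ (2C), coda /∅/ ok → permitted
[nzla] — violates constraint 1: word begins with /n/ → not permitted

[lku]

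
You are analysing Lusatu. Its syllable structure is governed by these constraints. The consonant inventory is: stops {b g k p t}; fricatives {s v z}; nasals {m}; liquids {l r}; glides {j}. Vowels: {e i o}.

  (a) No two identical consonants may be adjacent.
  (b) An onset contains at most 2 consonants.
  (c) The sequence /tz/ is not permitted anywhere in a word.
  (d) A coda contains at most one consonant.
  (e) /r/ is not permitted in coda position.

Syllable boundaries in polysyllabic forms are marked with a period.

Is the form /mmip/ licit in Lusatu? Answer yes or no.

no

/mmip/ — violates constraint (a): adjacent identical consonants /mm/ → illicit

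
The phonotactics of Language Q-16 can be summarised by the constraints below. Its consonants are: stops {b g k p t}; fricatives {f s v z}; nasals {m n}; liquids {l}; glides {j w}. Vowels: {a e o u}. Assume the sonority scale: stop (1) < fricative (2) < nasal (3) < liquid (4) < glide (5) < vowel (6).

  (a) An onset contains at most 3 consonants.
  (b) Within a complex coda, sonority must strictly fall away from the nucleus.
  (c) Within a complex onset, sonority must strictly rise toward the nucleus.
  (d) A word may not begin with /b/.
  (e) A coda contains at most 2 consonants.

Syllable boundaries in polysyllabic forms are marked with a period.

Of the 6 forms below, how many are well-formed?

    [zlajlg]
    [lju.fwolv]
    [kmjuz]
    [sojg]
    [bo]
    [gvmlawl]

3

[zlajlg] — violates constraint (e): syllable 1 coda /jlg/ has 3 consonants (> 2) → ill-formed
[lju.fwolv] — σ1 onset /lj/ (4→5 rises), coda /∅/ ok; σ2 onset /fw/ (2→5 rises), coda /lv/ (4→2 falls) ok → well-formed
[kmjuz] — σ1 onset /kmj/ (1→3→5 rises), coda /z/ ok → well-formed
[sojg] — σ1 onset /s/, coda /jg/ (5→1 falls) ok → well-formed
[bo] — violates constraint (d): word begins with /b/ → ill-formed
[gvmlawl] — violates constraint (a): syllable 1 onset /gvml/ has 4 consonants (> 3) → ill-formed
Well-formed: [lju.fwolv], [kmjuz], [sojg] → 3.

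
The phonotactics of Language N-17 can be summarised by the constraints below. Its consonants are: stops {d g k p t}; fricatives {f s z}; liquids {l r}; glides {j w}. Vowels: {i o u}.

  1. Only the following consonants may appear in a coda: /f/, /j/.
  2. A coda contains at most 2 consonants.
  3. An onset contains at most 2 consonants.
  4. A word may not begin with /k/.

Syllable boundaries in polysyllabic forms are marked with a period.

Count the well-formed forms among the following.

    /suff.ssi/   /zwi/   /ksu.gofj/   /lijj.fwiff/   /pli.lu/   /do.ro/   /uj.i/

/suff.ssi/ — σ1 onset /s/, coda /ff/ (2C) ok; σ2 onset /ss/ (2C), coda /∅/ ok → well-formed
/zwi/ — σ1 onset /zw/ (2C), coda /∅/ ok → well-formed
/ksu.gofj/ — violates constraint 4: word begins with /k/ → ill-formed
/lijj.fwiff/ — σ1 onset /l/, coda /jj/ (2C) ok; σ2 onset /fw/ (2C), coda /ff/ (2C) ok → well-formed
/pli.lu/ — σ1 onset /pl/ (2C), coda /∅/ ok; σ2 onset /l/, coda /∅/ ok → well-formed
/do.ro/ — σ1 onset /d/, coda /∅/ ok; σ2 onset /r/, coda /∅/ ok → well-formed
/uj.i/ — σ1 onset /∅/, coda /j/ ok; σ2 onset /∅/, coda /∅/ ok → well-formed
Well-formed: /suff.ssi/, /zwi/, /lijj.fwiff/, /pli.lu/, /do.ro/, /uj.i/ → 6.

6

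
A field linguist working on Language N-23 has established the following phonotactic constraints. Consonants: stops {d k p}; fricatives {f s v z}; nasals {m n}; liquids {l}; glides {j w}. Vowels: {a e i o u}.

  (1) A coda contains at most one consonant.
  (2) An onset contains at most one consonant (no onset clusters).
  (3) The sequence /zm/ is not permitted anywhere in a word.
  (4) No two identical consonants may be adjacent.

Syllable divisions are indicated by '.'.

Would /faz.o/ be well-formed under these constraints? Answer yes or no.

yes

/faz.o/ — σ1 onset /f/, coda /z/ ok; σ2 onset /∅/, coda /∅/ ok → well-formed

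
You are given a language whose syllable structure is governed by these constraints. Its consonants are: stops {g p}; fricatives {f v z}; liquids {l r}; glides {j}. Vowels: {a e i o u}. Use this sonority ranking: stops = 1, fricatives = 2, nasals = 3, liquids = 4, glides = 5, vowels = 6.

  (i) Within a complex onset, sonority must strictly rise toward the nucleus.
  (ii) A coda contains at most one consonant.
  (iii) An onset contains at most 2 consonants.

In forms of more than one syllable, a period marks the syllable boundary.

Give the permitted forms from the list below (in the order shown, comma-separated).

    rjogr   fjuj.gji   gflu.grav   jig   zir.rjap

rjogr — violates constraint (ii): syllable 1 coda /gr/ has 2 consonants (> 1) → not permitted
fjuj.gji — σ1 onset /fj/ (2→5 rises), coda /j/ ok; σ2 onset /gj/ (1→5 rises), coda /∅/ ok → permitted
gflu.grav — violates constraint (iii): syllable 1 onset /gfl/ has 3 consonants (> 2) → not permitted
jig — σ1 onset /j/, coda /g/ ok → permitted
zir.rjap — σ1 onset /z/, coda /r/ ok; σ2 onset /rj/ (4→5 rises), coda /p/ ok → permitted

fjuj.gji, jig, zir.rjap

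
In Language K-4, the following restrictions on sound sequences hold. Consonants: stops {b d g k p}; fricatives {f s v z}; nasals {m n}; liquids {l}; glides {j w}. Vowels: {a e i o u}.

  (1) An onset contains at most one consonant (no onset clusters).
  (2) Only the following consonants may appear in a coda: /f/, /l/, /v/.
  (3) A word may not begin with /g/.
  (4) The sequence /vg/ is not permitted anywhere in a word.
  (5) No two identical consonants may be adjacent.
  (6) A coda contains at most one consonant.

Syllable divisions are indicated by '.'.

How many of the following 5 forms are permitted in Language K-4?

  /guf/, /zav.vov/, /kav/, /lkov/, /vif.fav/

/guf/ — violates constraint 3: word begins with /g/ → not permitted
/zav.vov/ — violates constraint 5: adjacent identical consonants /vv/ → not permitted
/kav/ — σ1 onset /k/, coda /v/ ok → permitted
/lkov/ — violates constraint 1: syllable 1 onset /lk/ has 2 consonants (> 1) → not permitted
/vif.fav/ — violates constraint 5: adjacent identical consonants /ff/ → not permitted
Permitted: /kav/ → 1.

1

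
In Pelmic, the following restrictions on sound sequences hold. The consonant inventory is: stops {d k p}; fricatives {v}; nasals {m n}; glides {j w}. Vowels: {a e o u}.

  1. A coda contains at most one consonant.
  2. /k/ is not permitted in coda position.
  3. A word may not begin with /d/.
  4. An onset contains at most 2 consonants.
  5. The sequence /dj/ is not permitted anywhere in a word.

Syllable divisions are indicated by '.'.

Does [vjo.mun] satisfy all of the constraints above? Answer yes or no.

yes

[vjo.mun] — σ1 onset /vj/ (2C), coda /∅/ ok; σ2 onset /m/, coda /n/ ok → well-formed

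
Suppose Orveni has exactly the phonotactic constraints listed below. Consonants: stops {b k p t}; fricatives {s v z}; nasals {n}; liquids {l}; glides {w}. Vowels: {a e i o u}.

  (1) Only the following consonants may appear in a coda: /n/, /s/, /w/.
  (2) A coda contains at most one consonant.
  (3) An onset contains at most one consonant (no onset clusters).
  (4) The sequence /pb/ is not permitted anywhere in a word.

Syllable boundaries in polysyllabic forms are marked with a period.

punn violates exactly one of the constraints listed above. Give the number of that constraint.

2

punn: syllable 1 coda /nn/ has 2 consonants (> 1).
This is a violation of constraint 2: "A coda contains at most one consonant."
The remaining constraints (1, 3, 4) are satisfied.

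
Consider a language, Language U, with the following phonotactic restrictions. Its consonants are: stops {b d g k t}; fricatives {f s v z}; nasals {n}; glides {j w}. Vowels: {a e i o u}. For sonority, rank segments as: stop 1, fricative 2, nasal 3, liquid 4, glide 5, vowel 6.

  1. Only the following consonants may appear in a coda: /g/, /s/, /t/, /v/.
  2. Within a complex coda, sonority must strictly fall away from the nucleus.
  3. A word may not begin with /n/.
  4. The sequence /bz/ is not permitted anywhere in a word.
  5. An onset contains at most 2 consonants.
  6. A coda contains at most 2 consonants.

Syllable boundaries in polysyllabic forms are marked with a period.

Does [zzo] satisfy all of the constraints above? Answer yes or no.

yes

[zzo] — σ1 onset /zz/ (2C), coda /∅/ ok → licit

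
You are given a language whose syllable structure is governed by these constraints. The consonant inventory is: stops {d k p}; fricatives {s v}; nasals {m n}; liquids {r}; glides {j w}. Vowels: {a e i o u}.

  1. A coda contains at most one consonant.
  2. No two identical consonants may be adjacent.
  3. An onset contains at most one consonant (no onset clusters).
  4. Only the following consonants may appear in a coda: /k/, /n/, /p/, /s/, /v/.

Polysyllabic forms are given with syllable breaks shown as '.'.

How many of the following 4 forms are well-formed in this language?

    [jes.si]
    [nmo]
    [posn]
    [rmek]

[jes.si] — violates constraint 2: adjacent identical consonants /ss/ → ill-formed
[nmo] — violates constraint 3: syllable 1 onset /nm/ has 2 consonants (> 1) → ill-formed
[posn] — violates constraint 1: syllable 1 coda /sn/ has 2 consonants (> 1) → ill-formed
[rmek] — violates constraint 3: syllable 1 onset /rm/ has 2 consonants (> 1) → ill-formed
No form is well-formed → 0.

0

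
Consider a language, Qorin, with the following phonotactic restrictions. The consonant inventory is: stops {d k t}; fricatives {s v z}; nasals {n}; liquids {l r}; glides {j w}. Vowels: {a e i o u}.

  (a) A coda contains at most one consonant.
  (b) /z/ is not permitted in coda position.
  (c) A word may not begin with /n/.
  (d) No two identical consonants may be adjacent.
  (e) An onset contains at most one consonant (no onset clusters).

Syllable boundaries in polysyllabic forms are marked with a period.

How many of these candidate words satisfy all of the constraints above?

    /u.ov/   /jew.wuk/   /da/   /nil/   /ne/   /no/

2

/u.ov/ — σ1 onset /∅/, coda /∅/ ok; σ2 onset /∅/, coda /v/ ok → phonotactically legal
/jew.wuk/ — violates constraint (d): adjacent identical consonants /ww/ → phonotactically illegal
/da/ — σ1 onset /d/, coda /∅/ ok → phonotactically legal
/nil/ — violates constraint (c): word begins with /n/ → phonotactically illegal
/ne/ — violates constraint (c): word begins with /n/ → phonotactically illegal
/no/ — violates constraint (c): word begins with /n/ → phonotactically illegal
Phonotactically legal: /u.ov/, /da/ → 2.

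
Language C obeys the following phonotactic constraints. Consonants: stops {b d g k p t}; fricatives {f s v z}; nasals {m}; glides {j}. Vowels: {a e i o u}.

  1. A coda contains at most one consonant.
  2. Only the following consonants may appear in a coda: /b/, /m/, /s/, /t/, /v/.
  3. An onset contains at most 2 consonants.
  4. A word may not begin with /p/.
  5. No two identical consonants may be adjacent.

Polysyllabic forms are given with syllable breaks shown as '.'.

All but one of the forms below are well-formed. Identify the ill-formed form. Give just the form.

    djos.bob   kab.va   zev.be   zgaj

zgaj

djos.bob — σ1 onset /dj/ (2C), coda /s/ ok; σ2 onset /b/, coda /b/ ok → well-formed
kab.va — σ1 onset /k/, coda /b/ ok; σ2 onset /v/, coda /∅/ ok → well-formed
zev.be — σ1 onset /z/, coda /v/ ok; σ2 onset /b/, coda /∅/ ok → well-formed
zgaj — violates constraint 2: syllable 1 coda contains /j/, which is not a licensed coda consonant → ill-formed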